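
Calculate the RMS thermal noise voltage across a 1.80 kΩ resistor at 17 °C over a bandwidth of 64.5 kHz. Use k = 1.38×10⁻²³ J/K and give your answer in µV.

1.36 µV

T = 17 °C + 273.15 = 290.15 K
V_n = √(4kTRB)
4kTRB = 4 × 1.38×10⁻²³ × 290.15 × 1.80×10³ × 6.45×10⁴ = 1.86×10⁻¹² V²
V_n = √(1.86×10⁻¹²) = 1.36×10⁻⁶ V = 1.36 µV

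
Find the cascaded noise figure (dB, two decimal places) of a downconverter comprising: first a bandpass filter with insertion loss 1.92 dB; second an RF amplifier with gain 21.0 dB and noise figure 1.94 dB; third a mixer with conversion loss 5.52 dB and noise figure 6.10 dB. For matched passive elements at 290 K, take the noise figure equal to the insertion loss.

Convert to linear (a loss of L dB is a gain of −L dB): F_i = 10^(NF_i/10), G_i = 10^(G_i,dB/10)
  Stage 1: F_1 = 10^(1.92/10) = 1.556, G_1 = 10^(−1.92/10) = 0.6427
  Stage 2: F_2 = 10^(1.94/10) = 1.563, G_2 = 10^(21.0/10) = 125.9
  Stage 3: F_3 = 10^(6.10/10) = 4.074, G_3 = 10^(−5.52/10) = 0.2805
Friis cascade:
  F = 1.556 + (1.563 − 1)/0.6427 + (4.074 − 1)/80.91 = 2.470
NF = 10 log₁₀(2.470) = 3.93 dB

3.93 dB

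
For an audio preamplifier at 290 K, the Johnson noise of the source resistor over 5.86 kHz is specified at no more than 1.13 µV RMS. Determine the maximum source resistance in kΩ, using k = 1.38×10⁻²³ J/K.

Johnson–Nyquist: V_n = √(4kTRB) ⇒ R = V_n² / (4kTB)
4kTB = 4 × 1.38×10⁻²³ × 290 × 5.86×10³ = 9.38×10⁻¹⁷
R = (1.13×10⁻⁶)² / 9.38×10⁻¹⁷ = 1.36×10⁴ Ω = 13.6 kΩ

13.6 kΩ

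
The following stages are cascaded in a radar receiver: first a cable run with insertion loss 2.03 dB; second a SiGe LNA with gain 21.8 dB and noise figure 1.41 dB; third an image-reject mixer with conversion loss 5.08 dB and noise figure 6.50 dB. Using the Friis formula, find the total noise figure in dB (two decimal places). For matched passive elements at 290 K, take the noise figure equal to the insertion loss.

3.51 dB

Convert to linear (a loss of L dB is a gain of −L dB): F_i = 10^(NF_i/10), G_i = 10^(G_i,dB/10)
  Stage 1: F_1 = 10^(2.03/10) = 1.596, G_1 = 10^(−2.03/10) = 0.6266
  Stage 2: F_2 = 10^(1.41/10) = 1.384, G_2 = 10^(21.8/10) = 151.4
  Stage 3: F_3 = 10^(6.50/10) = 4.467, G_3 = 10^(−5.08/10) = 0.3105
Friis cascade:
  F = 1.596 + (1.384 − 1)/0.6266 + (4.467 − 1)/94.84 = 2.245
NF = 10 log₁₀(2.245) = 3.51 dB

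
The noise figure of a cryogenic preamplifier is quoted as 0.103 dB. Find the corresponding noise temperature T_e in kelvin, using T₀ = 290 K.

F = 10^(0.103/10) = 1.024
T_e = (F − 1)·T₀ = (1.024 − 1) × 290 = 6.96 K

6.96 K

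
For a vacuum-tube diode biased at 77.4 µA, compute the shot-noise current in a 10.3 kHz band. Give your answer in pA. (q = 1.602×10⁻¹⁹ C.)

I_n = √(2qI·B)
2qI·B = 2 × 1.602×10⁻¹⁹ × 7.74×10⁻⁵ × 1.03×10⁴ = 2.55×10⁻¹⁹ A²
I_n = √(2.55×10⁻¹⁹) = 5.05×10⁻¹⁰ A = 505 pA

505 pA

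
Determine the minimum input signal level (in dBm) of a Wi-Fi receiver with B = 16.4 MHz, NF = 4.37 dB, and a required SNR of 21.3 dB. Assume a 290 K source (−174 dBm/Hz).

Sensitivity = −174 + 10 log₁₀(B) + NF + SNR_min
= −174 + 72.15 + 4.37 + 21.3
= −76.18 dBm → −76.2 dBm

−76.2 dBm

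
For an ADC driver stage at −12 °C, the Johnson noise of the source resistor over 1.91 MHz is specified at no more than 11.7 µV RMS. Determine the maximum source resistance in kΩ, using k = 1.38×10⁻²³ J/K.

4.97 kΩ

T = −12 °C + 273.15 = 261.15 K
Johnson–Nyquist: V_n = √(4kTRB) ⇒ R = V_n² / (4kTB)
4kTB = 4 × 1.38×10⁻²³ × 261.15 × 1.91×10⁶ = 2.75×10⁻¹⁴
R = (1.17×10⁻⁵)² / 2.75×10⁻¹⁴ = 4.97×10³ Ω = 4.97 kΩ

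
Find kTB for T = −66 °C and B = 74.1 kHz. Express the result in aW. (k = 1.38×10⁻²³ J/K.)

212 aW

T = −66 °C + 273.15 = 207.15 K
P_n = kTB = 1.38×10⁻²³ × 207.15 × 7.41×10⁴ = 2.12×10⁻¹⁶ W = 212 aW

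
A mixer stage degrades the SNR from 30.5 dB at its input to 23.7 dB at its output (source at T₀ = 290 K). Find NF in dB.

6.8 dB

NF (dB) = SNR_in(dB) − SNR_out(dB) when the source is at T₀
NF = 30.5 − 23.7 = 6.8 dB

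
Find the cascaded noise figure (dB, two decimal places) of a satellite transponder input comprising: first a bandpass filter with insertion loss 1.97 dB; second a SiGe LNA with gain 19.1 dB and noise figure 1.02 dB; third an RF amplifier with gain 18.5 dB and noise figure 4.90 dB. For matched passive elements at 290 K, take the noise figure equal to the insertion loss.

Convert to linear (a loss of L dB is a gain of −L dB): F_i = 10^(NF_i/10), G_i = 10^(G_i,dB/10)
  Stage 1: F_1 = 10^(1.97/10) = 1.574, G_1 = 10^(−1.97/10) = 0.6353
  Stage 2: F_2 = 10^(1.02/10) = 1.265, G_2 = 10^(19.1/10) = 81.28
  Stage 3: F_3 = 10^(4.90/10) = 3.090, G_3 = 10^(18.5/10) = 70.79
Friis cascade:
  F = 1.574 + (1.265 − 1)/0.6353 + (3.090 − 1)/51.64 = 2.031
NF = 10 log₁₀(2.031) = 3.08 dB

3.08 dB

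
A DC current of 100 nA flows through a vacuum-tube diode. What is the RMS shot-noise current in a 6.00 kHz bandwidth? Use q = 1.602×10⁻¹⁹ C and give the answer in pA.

13.9 pA

I_n = √(2qI·B)
2qI·B = 2 × 1.602×10⁻¹⁹ × 1.00×10⁻⁷ × 6.00×10³ = 1.92×10⁻²² A²
I_n = √(1.92×10⁻²²) = 1.39×10⁻¹¹ A = 13.9 pA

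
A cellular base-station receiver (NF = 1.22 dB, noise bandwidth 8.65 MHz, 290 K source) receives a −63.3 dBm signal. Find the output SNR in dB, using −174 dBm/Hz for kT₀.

Noise floor: N = −174 + 10 log₁₀(B) + NF
10 log₁₀(8.65×10⁶) = 69.37 dB
N = −174 + 69.37 + 1.22 = −103.41 dBm
SNR = P_sig − N = −63.3 − (−103.41) = 40.11 dB → 40.1 dB

40.1 dB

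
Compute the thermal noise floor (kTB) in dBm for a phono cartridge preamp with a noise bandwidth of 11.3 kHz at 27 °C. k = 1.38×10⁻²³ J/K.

T = 27 °C + 273.15 = 300.15 K
P_n = kTB = 1.38×10⁻²³ × 300.15 × 1.13×10⁴ = 4.68×10⁻¹⁷ W
In dBm: 10 log₁₀(4.68×10⁻¹⁷ / 10⁻³) = −133.3 dBm

−133.3 dBm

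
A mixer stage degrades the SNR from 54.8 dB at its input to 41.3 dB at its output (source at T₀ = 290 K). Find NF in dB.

13.5 dB

NF (dB) = SNR_in(dB) − SNR_out(dB) when the source is at T₀
NF = 54.8 − 41.3 = 13.5 dB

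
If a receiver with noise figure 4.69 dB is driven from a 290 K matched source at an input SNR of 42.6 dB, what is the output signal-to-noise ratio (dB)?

By definition F = SNR_in/SNR_out, so in dB: SNR_out = SNR_in − NF
SNR_out = 42.6 − 4.69 = 37.91 dB

37.91 dB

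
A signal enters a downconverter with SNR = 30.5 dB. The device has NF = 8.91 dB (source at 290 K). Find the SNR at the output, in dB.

21.59 dB

By definition F = SNR_in/SNR_out, so in dB: SNR_out = SNR_in − NF
SNR_out = 30.5 − 8.91 = 21.59 dB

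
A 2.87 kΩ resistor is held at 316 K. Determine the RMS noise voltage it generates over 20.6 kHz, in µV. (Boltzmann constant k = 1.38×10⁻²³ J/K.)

V_n = √(4kTRB)
4kTRB = 4 × 1.38×10⁻²³ × 316 × 2.87×10³ × 2.06×10⁴ = 1.03×10⁻¹² V²
V_n = √(1.03×10⁻¹²) = 1.02×10⁻⁶ V = 1.02 µV

1.02 µV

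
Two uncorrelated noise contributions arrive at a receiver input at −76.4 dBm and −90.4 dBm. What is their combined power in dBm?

Convert to linear, add, convert back:
P₁ = 2.29×10⁻¹¹ W, P₂ = 9.12×10⁻¹³ W
P_tot = 2.38×10⁻¹¹ W → 10 log₁₀(P_tot / 10⁻³) = −76.2 dBm

−76.2 dBm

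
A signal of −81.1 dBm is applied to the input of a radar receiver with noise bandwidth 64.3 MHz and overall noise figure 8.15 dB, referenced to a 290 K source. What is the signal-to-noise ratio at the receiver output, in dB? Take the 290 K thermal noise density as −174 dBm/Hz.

Noise floor: N = −174 + 10 log₁₀(B) + NF
10 log₁₀(6.43×10⁷) = 78.08 dB
N = −174 + 78.08 + 8.15 = −87.77 dBm
SNR = P_sig − N = −81.1 − (−87.77) = 6.67 dB → 6.7 dB

6.7 dB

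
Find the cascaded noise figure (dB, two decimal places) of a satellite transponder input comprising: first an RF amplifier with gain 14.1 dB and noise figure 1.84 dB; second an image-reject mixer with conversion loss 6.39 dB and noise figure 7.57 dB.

Convert to linear (a loss of L dB is a gain of −L dB): F_i = 10^(NF_i/10), G_i = 10^(G_i,dB/10)
  Stage 1: F_1 = 10^(1.84/10) = 1.528, G_1 = 10^(14.1/10) = 25.70
  Stage 2: F_2 = 10^(7.57/10) = 5.715, G_2 = 10^(−6.39/10) = 0.2296
Friis cascade:
  F = 1.528 + (5.715 − 1)/25.70 = 1.711
NF = 10 log₁₀(1.711) = 2.33 dB

2.33 dB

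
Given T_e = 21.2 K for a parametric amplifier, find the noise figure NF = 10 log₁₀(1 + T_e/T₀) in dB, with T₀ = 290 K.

F = 1 + T_e/T₀ = 1 + 21.2/290 = 1.0731
NF = 10 log₁₀(1.0731) = 0.306 dB

0.306 dB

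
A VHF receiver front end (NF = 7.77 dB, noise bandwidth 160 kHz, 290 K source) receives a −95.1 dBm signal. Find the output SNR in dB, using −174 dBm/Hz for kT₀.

19.1 dB

Noise floor: N = −174 + 10 log₁₀(B) + NF
10 log₁₀(1.60×10⁵) = 52.04 dB
N = −174 + 52.04 + 7.77 = −114.19 dBm
SNR = P_sig − N = −95.1 − (−114.19) = 19.09 dB → 19.1 dB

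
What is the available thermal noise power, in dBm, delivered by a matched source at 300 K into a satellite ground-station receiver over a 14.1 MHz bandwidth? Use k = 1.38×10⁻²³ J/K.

−102.3 dBm

P_n = kTB = 1.38×10⁻²³ × 300 × 1.41×10⁷ = 5.84×10⁻¹⁴ W
In dBm: 10 log₁₀(5.84×10⁻¹⁴ / 10⁻³) = −102.3 dBm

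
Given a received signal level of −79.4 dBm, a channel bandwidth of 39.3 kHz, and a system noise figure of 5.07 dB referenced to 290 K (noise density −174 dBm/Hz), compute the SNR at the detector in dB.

Noise floor: N = −174 + 10 log₁₀(B) + NF
10 log₁₀(3.93×10⁴) = 45.94 dB
N = −174 + 45.94 + 5.07 = −122.99 dBm
SNR = P_sig − N = −79.4 − (−122.99) = 43.59 dB → 43.6 dB

43.6 dB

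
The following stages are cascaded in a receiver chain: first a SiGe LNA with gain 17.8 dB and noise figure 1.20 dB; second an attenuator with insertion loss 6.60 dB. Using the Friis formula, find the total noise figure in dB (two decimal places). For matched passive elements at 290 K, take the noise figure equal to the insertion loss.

Convert to linear (a loss of L dB is a gain of −L dB): F_i = 10^(NF_i/10), G_i = 10^(G_i,dB/10)
  Stage 1: F_1 = 10^(1.20/10) = 1.318, G_1 = 10^(17.8/10) = 60.26
  Stage 2: F_2 = 10^(6.60/10) = 4.571, G_2 = 10^(−6.60/10) = 0.2188
Friis cascade:
  F = 1.318 + (4.571 − 1)/60.26 = 1.378
NF = 10 log₁₀(1.378) = 1.39 dB

1.39 dB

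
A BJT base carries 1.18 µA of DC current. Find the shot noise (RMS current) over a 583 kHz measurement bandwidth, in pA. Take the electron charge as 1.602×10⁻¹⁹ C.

I_n = √(2qI·B)
2qI·B = 2 × 1.602×10⁻¹⁹ × 1.18×10⁻⁶ × 5.83×10⁵ = 2.20×10⁻¹⁹ A²
I_n = √(2.20×10⁻¹⁹) = 4.69×10⁻¹⁰ A = 469 pA

469 pA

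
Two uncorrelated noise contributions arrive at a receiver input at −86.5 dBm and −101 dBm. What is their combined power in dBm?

Convert to linear, add, convert back:
P₁ = 2.24×10⁻¹² W, P₂ = 7.94×10⁻¹⁴ W
P_tot = 2.32×10⁻¹² W → 10 log₁₀(P_tot / 10⁻³) = −86.3 dBm

−86.3 dBm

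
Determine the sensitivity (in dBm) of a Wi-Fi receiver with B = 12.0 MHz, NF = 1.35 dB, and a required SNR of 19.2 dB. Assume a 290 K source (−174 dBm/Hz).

−82.7 dBm

Sensitivity = −174 + 10 log₁₀(B) + NF + SNR_min
= −174 + 70.79 + 1.35 + 19.2
= −82.66 dBm → −82.7 dBm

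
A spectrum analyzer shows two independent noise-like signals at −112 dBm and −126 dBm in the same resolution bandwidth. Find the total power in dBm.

Convert to linear, add, convert back:
P₁ = 6.31×10⁻¹⁵ W, P₂ = 2.51×10⁻¹⁶ W
P_tot = 6.56×10⁻¹⁵ W → 10 log₁₀(P_tot / 10⁻³) = −111.8 dBm

−111.8 dBm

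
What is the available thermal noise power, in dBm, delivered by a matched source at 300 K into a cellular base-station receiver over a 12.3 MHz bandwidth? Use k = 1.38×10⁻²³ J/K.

−102.9 dBm

P_n = kTB = 1.38×10⁻²³ × 300 × 1.23×10⁷ = 5.09×10⁻¹⁴ W
In dBm: 10 log₁₀(5.09×10⁻¹⁴ / 10⁻³) = −102.9 dBm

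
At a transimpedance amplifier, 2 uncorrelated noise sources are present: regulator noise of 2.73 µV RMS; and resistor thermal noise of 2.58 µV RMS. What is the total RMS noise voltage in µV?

Uncorrelated sources add in power (mean-square): V_tot = √(ΣV_i²)
V_tot = √[(2.73×10⁻⁶)² + (2.58×10⁻⁶)²] = 3.76×10⁻⁶ V = 3.76 µV

3.76 µV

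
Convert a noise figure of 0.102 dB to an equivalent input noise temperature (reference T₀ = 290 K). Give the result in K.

6.89 K

F = 10^(0.102/10) = 1.02376
T_e = (F − 1)·T₀ = (1.02376 − 1) × 290 = 6.89 K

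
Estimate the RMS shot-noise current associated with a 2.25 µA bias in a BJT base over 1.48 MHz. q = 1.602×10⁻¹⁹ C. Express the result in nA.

I_n = √(2qI·B)
2qI·B = 2 × 1.602×10⁻¹⁹ × 2.25×10⁻⁶ × 1.48×10⁶ = 1.07×10⁻¹⁸ A²
I_n = √(1.07×10⁻¹⁸) = 1.03×10⁻⁹ A = 1.03 nA

1.03 nA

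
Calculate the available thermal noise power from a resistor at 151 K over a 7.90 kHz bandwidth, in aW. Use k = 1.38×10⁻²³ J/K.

P_n = kTB = 1.38×10⁻²³ × 151 × 7.90×10³ = 1.65×10⁻¹⁷ W = 16.5 aW

16.5 aW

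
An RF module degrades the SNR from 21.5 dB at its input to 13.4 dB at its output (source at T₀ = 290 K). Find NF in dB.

8.1 dB

NF (dB) = SNR_in(dB) − SNR_out(dB) when the source is at T₀
NF = 21.5 − 13.4 = 8.1 dB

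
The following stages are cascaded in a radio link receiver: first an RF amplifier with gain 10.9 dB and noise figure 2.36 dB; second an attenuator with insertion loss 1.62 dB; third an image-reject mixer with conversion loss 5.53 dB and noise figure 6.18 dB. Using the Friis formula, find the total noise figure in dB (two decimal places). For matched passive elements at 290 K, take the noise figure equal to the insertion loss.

Convert to linear (a loss of L dB is a gain of −L dB): F_i = 10^(NF_i/10), G_i = 10^(G_i,dB/10)
  Stage 1: F_1 = 10^(2.36/10) = 1.722, G_1 = 10^(10.9/10) = 12.30
  Stage 2: F_2 = 10^(1.62/10) = 1.452, G_2 = 10^(−1.62/10) = 0.6887
  Stage 3: F_3 = 10^(6.18/10) = 4.150, G_3 = 10^(−5.53/10) = 0.2799
Friis cascade:
  F = 1.722 + (1.452 − 1)/12.30 + (4.150 − 1)/8.472 = 2.130
NF = 10 log₁₀(2.130) = 3.28 dB

3.28 dB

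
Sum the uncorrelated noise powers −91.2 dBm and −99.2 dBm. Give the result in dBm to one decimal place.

Convert to linear, add, convert back:
P₁ = 7.59×10⁻¹³ W, P₂ = 1.20×10⁻¹³ W
P_tot = 8.79×10⁻¹³ W → 10 log₁₀(P_tot / 10⁻³) = −90.6 dBm

−90.6 dBm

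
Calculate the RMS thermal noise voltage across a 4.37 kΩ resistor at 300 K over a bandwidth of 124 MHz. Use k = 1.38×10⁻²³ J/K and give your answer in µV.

94.7 µV

V_n = √(4kTRB)
4kTRB = 4 × 1.38×10⁻²³ × 300 × 4.37×10³ × 1.24×10⁸ = 8.97×10⁻⁹ V²
V_n = √(8.97×10⁻⁹) = 9.47×10⁻⁵ V = 94.7 µV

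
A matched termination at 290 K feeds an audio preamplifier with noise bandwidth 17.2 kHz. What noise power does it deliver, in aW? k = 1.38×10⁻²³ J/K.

P_n = kTB = 1.38×10⁻²³ × 290 × 1.72×10⁴ = 6.88×10⁻¹⁷ W = 68.8 aW

68.8 aW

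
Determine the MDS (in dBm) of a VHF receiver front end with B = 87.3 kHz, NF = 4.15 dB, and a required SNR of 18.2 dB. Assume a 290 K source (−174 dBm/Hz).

−102.2 dBm

Sensitivity = −174 + 10 log₁₀(B) + NF + SNR_min
= −174 + 49.41 + 4.15 + 18.2
= −102.24 dBm → −102.2 dBm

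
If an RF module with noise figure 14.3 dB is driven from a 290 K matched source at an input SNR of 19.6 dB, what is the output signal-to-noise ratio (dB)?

By definition F = SNR_in/SNR_out, so in dB: SNR_out = SNR_in − NF
SNR_out = 19.6 − 14.3 = 5.3 dB

5.3 dB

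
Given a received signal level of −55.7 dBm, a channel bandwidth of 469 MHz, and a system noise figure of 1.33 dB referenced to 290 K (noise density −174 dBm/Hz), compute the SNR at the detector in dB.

Noise floor: N = −174 + 10 log₁₀(B) + NF
10 log₁₀(4.69×10⁸) = 86.71 dB
N = −174 + 86.71 + 1.33 = −85.96 dBm
SNR = P_sig − N = −55.7 − (−85.96) = 30.26 dB → 30.3 dB

30.3 dB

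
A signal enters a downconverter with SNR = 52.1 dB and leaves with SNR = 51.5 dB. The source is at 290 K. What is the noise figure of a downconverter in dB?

0.6 dB

NF (dB) = SNR_in(dB) − SNR_out(dB) when the source is at T₀
NF = 52.1 − 51.5 = 0.6 dB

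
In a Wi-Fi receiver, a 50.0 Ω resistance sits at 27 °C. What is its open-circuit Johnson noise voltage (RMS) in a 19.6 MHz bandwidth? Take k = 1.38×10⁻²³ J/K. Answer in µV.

4.03 µV

T = 27 °C + 273.15 = 300.15 K
V_n = √(4kTRB)
4kTRB = 4 × 1.38×10⁻²³ × 300.15 × 5.00×10¹ × 1.96×10⁷ = 1.62×10⁻¹¹ V²
V_n = √(1.62×10⁻¹¹) = 4.03×10⁻⁶ V = 4.03 µV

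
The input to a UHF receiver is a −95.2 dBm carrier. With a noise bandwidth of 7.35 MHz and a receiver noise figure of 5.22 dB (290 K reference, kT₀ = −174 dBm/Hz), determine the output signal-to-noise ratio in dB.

Noise floor: N = −174 + 10 log₁₀(B) + NF
10 log₁₀(7.35×10⁶) = 68.66 dB
N = −174 + 68.66 + 5.22 = −100.12 dBm
SNR = P_sig − N = −95.2 − (−100.12) = 4.92 dB → 4.9 dB

4.9 dB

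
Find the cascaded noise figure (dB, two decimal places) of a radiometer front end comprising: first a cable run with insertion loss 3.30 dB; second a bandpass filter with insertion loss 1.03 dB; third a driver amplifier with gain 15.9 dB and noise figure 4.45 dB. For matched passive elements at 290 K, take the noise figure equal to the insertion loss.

8.78 dB

Convert to linear (a loss of L dB is a gain of −L dB): F_i = 10^(NF_i/10), G_i = 10^(G_i,dB/10)
  Stage 1: F_1 = 10^(3.30/10) = 2.138, G_1 = 10^(−3.30/10) = 0.4677
  Stage 2: F_2 = 10^(1.03/10) = 1.268, G_2 = 10^(−1.03/10) = 0.7889
  Stage 3: F_3 = 10^(4.45/10) = 2.786, G_3 = 10^(15.9/10) = 38.90
Friis cascade:
  F = 2.138 + (1.268 − 1)/0.4677 + (2.786 − 1)/0.3690 = 7.551
NF = 10 log₁₀(7.551) = 8.78 dB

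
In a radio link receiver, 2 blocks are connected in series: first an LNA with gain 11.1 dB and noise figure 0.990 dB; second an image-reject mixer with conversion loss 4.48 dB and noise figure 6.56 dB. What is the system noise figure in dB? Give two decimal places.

1.85 dB

Convert to linear (a loss of L dB is a gain of −L dB): F_i = 10^(NF_i/10), G_i = 10^(G_i,dB/10)
  Stage 1: F_1 = 10^(0.990/10) = 1.256, G_1 = 10^(11.1/10) = 12.88
  Stage 2: F_2 = 10^(6.56/10) = 4.529, G_2 = 10^(−4.48/10) = 0.3565
Friis cascade:
  F = 1.256 + (4.529 − 1)/12.88 = 1.530
NF = 10 log₁₀(1.530) = 1.85 dB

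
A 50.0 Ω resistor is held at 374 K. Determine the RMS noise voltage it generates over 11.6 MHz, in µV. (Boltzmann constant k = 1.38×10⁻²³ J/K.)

V_n = √(4kTRB)
4kTRB = 4 × 1.38×10⁻²³ × 374 × 5.00×10¹ × 1.16×10⁷ = 1.20×10⁻¹¹ V²
V_n = √(1.20×10⁻¹¹) = 3.46×10⁻⁶ V = 3.46 µV

3.46 µV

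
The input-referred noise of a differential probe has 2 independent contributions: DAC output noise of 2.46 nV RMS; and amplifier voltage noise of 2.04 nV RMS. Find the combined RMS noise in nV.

3.20 nV

Uncorrelated sources add in power (mean-square): V_tot = √(ΣV_i²)
V_tot = √[(2.46×10⁻⁹)² + (2.04×10⁻⁹)²] = 3.20×10⁻⁹ V = 3.20 nV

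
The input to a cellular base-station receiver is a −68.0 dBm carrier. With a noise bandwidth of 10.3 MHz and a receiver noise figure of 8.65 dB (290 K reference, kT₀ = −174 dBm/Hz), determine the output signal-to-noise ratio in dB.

Noise floor: N = −174 + 10 log₁₀(B) + NF
10 log₁₀(1.03×10⁷) = 70.13 dB
N = −174 + 70.13 + 8.65 = −95.22 dBm
SNR = P_sig − N = −68.0 − (−95.22) = 27.22 dB → 27.2 dB

27.2 dB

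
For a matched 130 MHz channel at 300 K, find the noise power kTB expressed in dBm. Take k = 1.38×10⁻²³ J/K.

−92.7 dBm

P_n = kTB = 1.38×10⁻²³ × 300 × 1.30×10⁸ = 5.38×10⁻¹³ W
In dBm: 10 log₁₀(5.38×10⁻¹³ / 10⁻³) = −92.7 dBm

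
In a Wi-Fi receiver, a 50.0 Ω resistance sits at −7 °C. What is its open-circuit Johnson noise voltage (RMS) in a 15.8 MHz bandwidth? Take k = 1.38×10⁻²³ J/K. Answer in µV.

T = −7 °C + 273.15 = 266.15 K
V_n = √(4kTRB)
4kTRB = 4 × 1.38×10⁻²³ × 266.15 × 5.00×10¹ × 1.58×10⁷ = 1.16×10⁻¹¹ V²
V_n = √(1.16×10⁻¹¹) = 3.41×10⁻⁶ V = 3.41 µV

3.41 µV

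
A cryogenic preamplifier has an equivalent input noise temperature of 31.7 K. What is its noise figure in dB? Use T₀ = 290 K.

F = 1 + T_e/T₀ = 1 + 31.7/290 = 1.10931
NF = 10 log₁₀(1.10931) = 0.451 dB

0.451 dB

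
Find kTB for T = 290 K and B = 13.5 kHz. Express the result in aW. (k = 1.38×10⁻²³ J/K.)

P_n = kTB = 1.38×10⁻²³ × 290 × 1.35×10⁴ = 5.40×10⁻¹⁷ W = 54.0 aW

54.0 aW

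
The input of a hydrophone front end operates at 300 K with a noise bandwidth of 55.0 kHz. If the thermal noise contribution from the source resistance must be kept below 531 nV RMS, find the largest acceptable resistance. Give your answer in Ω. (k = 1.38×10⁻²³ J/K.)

Johnson–Nyquist: V_n = √(4kTRB) ⇒ R = V_n² / (4kTB)
4kTB = 4 × 1.38×10⁻²³ × 300 × 5.50×10⁴ = 9.11×10⁻¹⁶
R = (5.31×10⁻⁷)² / 9.11×10⁻¹⁶ = 3.10×10² Ω = 310 Ω

310 Ω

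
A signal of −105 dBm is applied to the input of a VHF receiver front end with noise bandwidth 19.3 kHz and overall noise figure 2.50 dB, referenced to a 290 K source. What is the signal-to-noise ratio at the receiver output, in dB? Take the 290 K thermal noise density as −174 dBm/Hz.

Noise floor: N = −174 + 10 log₁₀(B) + NF
10 log₁₀(1.93×10⁴) = 42.86 dB
N = −174 + 42.86 + 2.50 = −128.64 dBm
SNR = P_sig − N = −105 − (−128.64) = 23.64 dB → 23.6 dB

23.6 dB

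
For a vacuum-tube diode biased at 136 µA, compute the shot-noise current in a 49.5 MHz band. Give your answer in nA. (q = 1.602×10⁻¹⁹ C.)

46.4 nA

I_n = √(2qI·B)
2qI·B = 2 × 1.602×10⁻¹⁹ × 1.36×10⁻⁴ × 4.95×10⁷ = 2.16×10⁻¹⁵ A²
I_n = √(2.16×10⁻¹⁵) = 4.64×10⁻⁸ A = 46.4 nA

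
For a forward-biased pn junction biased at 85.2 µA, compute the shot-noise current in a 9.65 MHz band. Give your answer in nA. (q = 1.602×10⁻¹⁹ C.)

I_n = √(2qI·B)
2qI·B = 2 × 1.602×10⁻¹⁹ × 8.52×10⁻⁵ × 9.65×10⁶ = 2.63×10⁻¹⁶ A²
I_n = √(2.63×10⁻¹⁶) = 1.62×10⁻⁸ A = 16.2 nA

16.2 nA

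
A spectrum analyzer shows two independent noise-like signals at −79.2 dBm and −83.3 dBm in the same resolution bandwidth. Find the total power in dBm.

−77.8 dBm

Convert to linear, add, convert back:
P₁ = 1.20×10⁻¹¹ W, P₂ = 4.68×10⁻¹² W
P_tot = 1.67×10⁻¹¹ W → 10 log₁₀(P_tot / 10⁻³) = −77.8 dBm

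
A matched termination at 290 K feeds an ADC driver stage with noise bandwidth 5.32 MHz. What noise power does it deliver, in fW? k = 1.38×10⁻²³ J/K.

P_n = kTB = 1.38×10⁻²³ × 290 × 5.32×10⁶ = 2.13×10⁻¹⁴ W = 21.3 fW

21.3 fW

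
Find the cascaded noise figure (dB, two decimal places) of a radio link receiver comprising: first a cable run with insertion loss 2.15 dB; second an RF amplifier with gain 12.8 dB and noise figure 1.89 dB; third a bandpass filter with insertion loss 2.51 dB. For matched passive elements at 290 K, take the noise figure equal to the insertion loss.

Convert to linear (a loss of L dB is a gain of −L dB): F_i = 10^(NF_i/10), G_i = 10^(G_i,dB/10)
  Stage 1: F_1 = 10^(2.15/10) = 1.641, G_1 = 10^(−2.15/10) = 0.6095
  Stage 2: F_2 = 10^(1.89/10) = 1.545, G_2 = 10^(12.8/10) = 19.05
  Stage 3: F_3 = 10^(2.51/10) = 1.782, G_3 = 10^(−2.51/10) = 0.5610
Friis cascade:
  F = 1.641 + (1.545 − 1)/0.6095 + (1.782 − 1)/11.61 = 2.602
NF = 10 log₁₀(2.602) = 4.15 dB

4.15 dB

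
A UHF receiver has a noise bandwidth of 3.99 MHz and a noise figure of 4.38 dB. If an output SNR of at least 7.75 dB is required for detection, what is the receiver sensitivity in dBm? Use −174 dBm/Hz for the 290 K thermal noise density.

Sensitivity = −174 + 10 log₁₀(B) + NF + SNR_min
= −174 + 66.01 + 4.38 + 7.75
= −95.86 dBm → −95.9 dBm

−95.9 dBm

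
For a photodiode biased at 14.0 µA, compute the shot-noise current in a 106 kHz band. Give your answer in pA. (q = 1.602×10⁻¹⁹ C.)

690 pA

I_n = √(2qI·B)
2qI·B = 2 × 1.602×10⁻¹⁹ × 1.40×10⁻⁵ × 1.06×10⁵ = 4.75×10⁻¹⁹ A²
I_n = √(4.75×10⁻¹⁹) = 6.90×10⁻¹⁰ A = 690 pA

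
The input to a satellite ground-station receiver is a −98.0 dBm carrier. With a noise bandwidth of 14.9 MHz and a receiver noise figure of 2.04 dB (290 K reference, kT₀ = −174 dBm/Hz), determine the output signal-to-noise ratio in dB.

2.2 dB

Noise floor: N = −174 + 10 log₁₀(B) + NF
10 log₁₀(1.49×10⁷) = 71.73 dB
N = −174 + 71.73 + 2.04 = −100.23 dBm
SNR = P_sig − N = −98.0 − (−100.23) = 2.23 dB → 2.2 dB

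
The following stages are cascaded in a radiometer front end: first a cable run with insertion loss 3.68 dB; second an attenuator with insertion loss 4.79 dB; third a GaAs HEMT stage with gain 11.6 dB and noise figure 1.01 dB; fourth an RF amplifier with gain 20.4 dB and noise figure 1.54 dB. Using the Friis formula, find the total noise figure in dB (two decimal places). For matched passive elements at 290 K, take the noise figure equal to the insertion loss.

9.58 dB

Convert to linear (a loss of L dB is a gain of −L dB): F_i = 10^(NF_i/10), G_i = 10^(G_i,dB/10)
  Stage 1: F_1 = 10^(3.68/10) = 2.333, G_1 = 10^(−3.68/10) = 0.4285
  Stage 2: F_2 = 10^(4.79/10) = 3.013, G_2 = 10^(−4.79/10) = 0.3319
  Stage 3: F_3 = 10^(1.01/10) = 1.262, G_3 = 10^(11.6/10) = 14.45
  Stage 4: F_4 = 10^(1.54/10) = 1.426, G_4 = 10^(20.4/10) = 109.6
Friis cascade:
  F = 2.333 + (3.013 − 1)/0.4285 + (1.262 − 1)/0.1422 + (1.426 − 1)/2.056 = 9.079
NF = 10 log₁₀(9.079) = 9.58 dB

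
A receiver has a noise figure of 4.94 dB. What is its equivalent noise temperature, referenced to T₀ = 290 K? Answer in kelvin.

614 K

F = 10^(4.94/10) = 3.11889
T_e = (F − 1)·T₀ = (3.11889 − 1) × 290 = 614 K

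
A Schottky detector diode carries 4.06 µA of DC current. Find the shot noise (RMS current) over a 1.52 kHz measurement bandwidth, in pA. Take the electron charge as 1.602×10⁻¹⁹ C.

44.5 pA

I_n = √(2qI·B)
2qI·B = 2 × 1.602×10⁻¹⁹ × 4.06×10⁻⁶ × 1.52×10³ = 1.98×10⁻²¹ A²
I_n = √(1.98×10⁻²¹) = 4.45×10⁻¹¹ A = 44.5 pA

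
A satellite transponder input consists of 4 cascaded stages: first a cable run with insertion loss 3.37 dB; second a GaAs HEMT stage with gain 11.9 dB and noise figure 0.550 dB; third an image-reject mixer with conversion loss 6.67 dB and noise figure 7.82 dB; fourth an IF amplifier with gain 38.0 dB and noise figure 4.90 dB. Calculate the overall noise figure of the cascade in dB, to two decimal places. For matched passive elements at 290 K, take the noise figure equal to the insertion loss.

Convert to linear (a loss of L dB is a gain of −L dB): F_i = 10^(NF_i/10), G_i = 10^(G_i,dB/10)
  Stage 1: F_1 = 10^(3.37/10) = 2.173, G_1 = 10^(−3.37/10) = 0.4603
  Stage 2: F_2 = 10^(0.550/10) = 1.135, G_2 = 10^(11.9/10) = 15.49
  Stage 3: F_3 = 10^(7.82/10) = 6.053, G_3 = 10^(−6.67/10) = 0.2153
  Stage 4: F_4 = 10^(4.90/10) = 3.090, G_4 = 10^(38.0/10) = 6310
Friis cascade:
  F = 2.173 + (1.135 − 1)/0.4603 + (6.053 − 1)/7.129 + (3.090 − 1)/1.535 = 4.537
NF = 10 log₁₀(4.537) = 6.57 dB

6.57 dB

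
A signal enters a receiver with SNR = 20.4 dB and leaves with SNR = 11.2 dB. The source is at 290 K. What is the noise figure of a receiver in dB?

NF (dB) = SNR_in(dB) − SNR_out(dB) when the source is at T₀
NF = 20.4 − 11.2 = 9.2 dB

9.2 dB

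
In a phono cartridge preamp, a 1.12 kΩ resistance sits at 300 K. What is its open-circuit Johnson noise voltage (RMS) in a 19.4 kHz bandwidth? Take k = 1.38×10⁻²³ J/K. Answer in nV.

600 nV

V_n = √(4kTRB)
4kTRB = 4 × 1.38×10⁻²³ × 300 × 1.12×10³ × 1.94×10⁴ = 3.60×10⁻¹³ V²
V_n = √(3.60×10⁻¹³) = 6.00×10⁻⁷ V = 600 nV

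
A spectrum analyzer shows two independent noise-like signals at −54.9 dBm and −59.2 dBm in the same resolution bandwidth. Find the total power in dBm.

Convert to linear, add, convert back:
P₁ = 3.24×10⁻⁹ W, P₂ = 1.20×10⁻⁹ W
P_tot = 4.44×10⁻⁹ W → 10 log₁₀(P_tot / 10⁻³) = −53.5 dBm

−53.5 dBm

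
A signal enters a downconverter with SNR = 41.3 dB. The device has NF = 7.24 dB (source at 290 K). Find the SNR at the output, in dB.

By definition F = SNR_in/SNR_out, so in dB: SNR_out = SNR_in − NF
SNR_out = 41.3 − 7.24 = 34.06 dB

34.06 dB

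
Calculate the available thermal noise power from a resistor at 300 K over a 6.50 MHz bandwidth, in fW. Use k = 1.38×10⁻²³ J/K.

26.9 fW

P_n = kTB = 1.38×10⁻²³ × 300 × 6.50×10⁶ = 2.69×10⁻¹⁴ W = 26.9 fW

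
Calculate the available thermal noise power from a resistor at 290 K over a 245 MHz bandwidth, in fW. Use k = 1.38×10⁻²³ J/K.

980 fW

P_n = kTB = 1.38×10⁻²³ × 290 × 2.45×10⁸ = 9.80×10⁻¹³ W = 980 fW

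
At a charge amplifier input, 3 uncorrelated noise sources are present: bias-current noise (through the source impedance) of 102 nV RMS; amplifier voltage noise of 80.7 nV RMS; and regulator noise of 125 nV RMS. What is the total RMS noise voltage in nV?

Uncorrelated sources add in power (mean-square): V_tot = √(ΣV_i²)
V_tot = √[(1.02×10⁻⁷)² + (8.07×10⁻⁸)² + (1.25×10⁻⁷)²] = 1.80×10⁻⁷ V = 180 nV

180 nV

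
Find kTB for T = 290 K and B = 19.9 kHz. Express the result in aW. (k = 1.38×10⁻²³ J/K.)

79.6 aW

P_n = kTB = 1.38×10⁻²³ × 290 × 1.99×10⁴ = 7.96×10⁻¹⁷ W = 79.6 aW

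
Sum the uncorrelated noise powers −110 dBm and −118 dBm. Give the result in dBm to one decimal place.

−109.4 dBm

Convert to linear, add, convert back:
P₁ = 1.00×10⁻¹⁴ W, P₂ = 1.58×10⁻¹⁵ W
P_tot = 1.16×10⁻¹⁴ W → 10 log₁₀(P_tot / 10⁻³) = −109.4 dBm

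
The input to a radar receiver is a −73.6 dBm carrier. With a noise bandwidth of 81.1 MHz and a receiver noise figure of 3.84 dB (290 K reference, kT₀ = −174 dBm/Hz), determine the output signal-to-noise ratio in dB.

17.5 dB

Noise floor: N = −174 + 10 log₁₀(B) + NF
10 log₁₀(8.11×10⁷) = 79.09 dB
N = −174 + 79.09 + 3.84 = −91.07 dBm
SNR = P_sig − N = −73.6 − (−91.07) = 17.47 dB → 17.5 dB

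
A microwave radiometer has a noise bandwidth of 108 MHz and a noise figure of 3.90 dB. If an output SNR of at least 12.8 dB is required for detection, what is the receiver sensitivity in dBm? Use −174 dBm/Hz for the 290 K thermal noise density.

Sensitivity = −174 + 10 log₁₀(B) + NF + SNR_min
= −174 + 80.33 + 3.90 + 12.8
= −76.97 dBm → −77.0 dBm

−77.0 dBm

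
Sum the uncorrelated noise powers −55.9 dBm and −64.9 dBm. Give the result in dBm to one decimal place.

−55.4 dBm

Convert to linear, add, convert back:
P₁ = 2.57×10⁻⁹ W, P₂ = 3.24×10⁻¹⁰ W
P_tot = 2.89×10⁻⁹ W → 10 log₁₀(P_tot / 10⁻³) = −55.4 dBm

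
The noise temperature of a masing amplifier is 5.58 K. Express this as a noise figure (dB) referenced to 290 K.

F = 1 + T_e/T₀ = 1 + 5.58/290 = 1.01924
NF = 10 log₁₀(1.01924) = 0.083 dB

0.083 dB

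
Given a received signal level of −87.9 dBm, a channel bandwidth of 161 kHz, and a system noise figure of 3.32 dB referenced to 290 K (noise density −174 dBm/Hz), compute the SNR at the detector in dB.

Noise floor: N = −174 + 10 log₁₀(B) + NF
10 log₁₀(1.61×10⁵) = 52.07 dB
N = −174 + 52.07 + 3.32 = −118.61 dBm
SNR = P_sig − N = −87.9 − (−118.61) = 30.71 dB → 30.7 dB

30.7 dB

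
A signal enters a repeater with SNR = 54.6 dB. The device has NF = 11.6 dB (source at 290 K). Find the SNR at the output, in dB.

43.0 dB

By definition F = SNR_in/SNR_out, so in dB: SNR_out = SNR_in − NF
SNR_out = 54.6 − 11.6 = 43.0 dB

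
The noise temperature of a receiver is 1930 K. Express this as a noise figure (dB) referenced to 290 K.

F = 1 + T_e/T₀ = 1 + 1930/290 = 7.65517
NF = 10 log₁₀(7.65517) = 8.84 dB

8.84 dB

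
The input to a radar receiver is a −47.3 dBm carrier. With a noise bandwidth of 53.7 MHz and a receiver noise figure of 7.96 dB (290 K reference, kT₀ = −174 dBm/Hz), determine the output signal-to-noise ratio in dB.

Noise floor: N = −174 + 10 log₁₀(B) + NF
10 log₁₀(5.37×10⁷) = 77.3 dB
N = −174 + 77.3 + 7.96 = −88.74 dBm
SNR = P_sig − N = −47.3 − (−88.74) = 41.44 dB → 41.4 dB

41.4 dB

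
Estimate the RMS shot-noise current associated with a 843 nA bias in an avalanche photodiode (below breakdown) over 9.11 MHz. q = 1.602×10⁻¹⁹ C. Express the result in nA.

I_n = √(2qI·B)
2qI·B = 2 × 1.602×10⁻¹⁹ × 8.43×10⁻⁷ × 9.11×10⁶ = 2.46×10⁻¹⁸ A²
I_n = √(2.46×10⁻¹⁸) = 1.57×10⁻⁹ A = 1.57 nA

1.57 nA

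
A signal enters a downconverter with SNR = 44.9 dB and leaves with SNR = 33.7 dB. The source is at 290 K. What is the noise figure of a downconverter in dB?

NF (dB) = SNR_in(dB) − SNR_out(dB) when the source is at T₀
NF = 44.9 − 33.7 = 11.2 dB

11.2 dB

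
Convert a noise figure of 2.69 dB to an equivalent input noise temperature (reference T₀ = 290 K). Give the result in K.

249 K

F = 10^(2.69/10) = 1.8578
T_e = (F − 1)·T₀ = (1.8578 − 1) × 290 = 249 K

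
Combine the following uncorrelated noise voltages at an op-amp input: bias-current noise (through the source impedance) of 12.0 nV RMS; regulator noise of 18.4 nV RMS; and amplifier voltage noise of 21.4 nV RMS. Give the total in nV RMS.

Uncorrelated sources add in power (mean-square): V_tot = √(ΣV_i²)
V_tot = √[(1.20×10⁻⁸)² + (1.84×10⁻⁸)² + (2.14×10⁻⁸)²] = 3.07×10⁻⁸ V = 30.7 nV

30.7 nV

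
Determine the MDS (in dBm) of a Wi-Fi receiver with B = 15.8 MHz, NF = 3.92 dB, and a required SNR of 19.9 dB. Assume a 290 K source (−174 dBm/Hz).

−78.2 dBm

Sensitivity = −174 + 10 log₁₀(B) + NF + SNR_min
= −174 + 71.99 + 3.92 + 19.9
= −78.19 dBm → −78.2 dBm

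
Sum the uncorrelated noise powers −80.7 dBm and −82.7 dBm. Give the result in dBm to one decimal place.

Convert to linear, add, convert back:
P₁ = 8.51×10⁻¹² W, P₂ = 5.37×10⁻¹² W
P_tot = 1.39×10⁻¹¹ W → 10 log₁₀(P_tot / 10⁻³) = −78.6 dBm

−78.6 dBm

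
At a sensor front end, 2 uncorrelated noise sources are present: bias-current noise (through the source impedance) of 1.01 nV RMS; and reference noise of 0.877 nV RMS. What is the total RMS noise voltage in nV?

Uncorrelated sources add in power (mean-square): V_tot = √(ΣV_i²)
V_tot = √[(1.01×10⁻⁹)² + (8.77×10⁻¹⁰)²] = 1.34×10⁻⁹ V = 1.34 nV

1.34 nV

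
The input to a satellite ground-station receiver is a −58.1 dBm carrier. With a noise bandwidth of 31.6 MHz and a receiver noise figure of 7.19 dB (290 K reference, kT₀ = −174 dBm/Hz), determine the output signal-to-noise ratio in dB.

Noise floor: N = −174 + 10 log₁₀(B) + NF
10 log₁₀(3.16×10⁷) = 75 dB
N = −174 + 75 + 7.19 = −91.81 dBm
SNR = P_sig − N = −58.1 − (−91.81) = 33.71 dB → 33.7 dB

33.7 dB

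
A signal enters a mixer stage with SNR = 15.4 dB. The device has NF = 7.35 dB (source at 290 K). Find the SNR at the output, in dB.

By definition F = SNR_in/SNR_out, so in dB: SNR_out = SNR_in − NF
SNR_out = 15.4 − 7.35 = 8.05 dB

8.05 dB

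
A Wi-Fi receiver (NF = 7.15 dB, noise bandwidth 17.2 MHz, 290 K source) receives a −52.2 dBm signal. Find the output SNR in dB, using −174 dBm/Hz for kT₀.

42.3 dB

Noise floor: N = −174 + 10 log₁₀(B) + NF
10 log₁₀(1.72×10⁷) = 72.36 dB
N = −174 + 72.36 + 7.15 = −94.49 dBm
SNR = P_sig − N = −52.2 − (−94.49) = 42.29 dB → 42.3 dB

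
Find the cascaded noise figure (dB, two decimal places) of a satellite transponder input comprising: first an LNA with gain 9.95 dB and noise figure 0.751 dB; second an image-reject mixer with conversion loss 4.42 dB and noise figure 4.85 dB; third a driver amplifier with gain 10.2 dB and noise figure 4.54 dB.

2.82 dB

Convert to linear (a loss of L dB is a gain of −L dB): F_i = 10^(NF_i/10), G_i = 10^(G_i,dB/10)
  Stage 1: F_1 = 10^(0.751/10) = 1.189, G_1 = 10^(9.95/10) = 9.886
  Stage 2: F_2 = 10^(4.85/10) = 3.055, G_2 = 10^(−4.42/10) = 0.3614
  Stage 3: F_3 = 10^(4.54/10) = 2.844, G_3 = 10^(10.2/10) = 10.47
Friis cascade:
  F = 1.189 + (3.055 − 1)/9.886 + (2.844 − 1)/3.573 = 1.913
NF = 10 log₁₀(1.913) = 2.82 dB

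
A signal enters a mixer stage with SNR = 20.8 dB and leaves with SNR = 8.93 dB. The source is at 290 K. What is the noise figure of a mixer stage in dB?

11.87 dB

NF (dB) = SNR_in(dB) − SNR_out(dB) when the source is at T₀
NF = 20.8 − 8.93 = 11.87 dB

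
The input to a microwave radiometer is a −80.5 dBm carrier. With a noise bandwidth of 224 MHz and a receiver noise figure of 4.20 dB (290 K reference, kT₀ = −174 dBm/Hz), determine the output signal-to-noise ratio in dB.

5.8 dB

Noise floor: N = −174 + 10 log₁₀(B) + NF
10 log₁₀(2.24×10⁸) = 83.5 dB
N = −174 + 83.5 + 4.20 = −86.30 dBm
SNR = P_sig − N = −80.5 − (−86.30) = 5.80 dB → 5.8 dB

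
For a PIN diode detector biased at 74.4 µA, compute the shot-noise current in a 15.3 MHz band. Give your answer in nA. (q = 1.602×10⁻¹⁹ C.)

I_n = √(2qI·B)
2qI·B = 2 × 1.602×10⁻¹⁹ × 7.44×10⁻⁵ × 1.53×10⁷ = 3.65×10⁻¹⁶ A²
I_n = √(3.65×10⁻¹⁶) = 1.91×10⁻⁸ A = 19.1 nA

19.1 nA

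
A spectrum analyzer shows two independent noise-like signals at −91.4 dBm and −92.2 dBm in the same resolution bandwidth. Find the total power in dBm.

Convert to linear, add, convert back:
P₁ = 7.24×10⁻¹³ W, P₂ = 6.03×10⁻¹³ W
P_tot = 1.33×10⁻¹² W → 10 log₁₀(P_tot / 10⁻³) = −88.8 dBm

−88.8 dBm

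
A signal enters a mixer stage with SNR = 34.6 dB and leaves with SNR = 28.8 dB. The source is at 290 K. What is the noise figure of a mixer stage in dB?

NF (dB) = SNR_in(dB) − SNR_out(dB) when the source is at T₀
NF = 34.6 − 28.8 = 5.8 dB

5.8 dB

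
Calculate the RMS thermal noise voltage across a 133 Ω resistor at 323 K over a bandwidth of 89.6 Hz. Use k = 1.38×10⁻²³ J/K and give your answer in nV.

14.6 nV

V_n = √(4kTRB)
4kTRB = 4 × 1.38×10⁻²³ × 323 × 1.33×10² × 8.96×10¹ = 2.12×10⁻¹⁶ V²
V_n = √(2.12×10⁻¹⁶) = 1.46×10⁻⁸ V = 14.6 nV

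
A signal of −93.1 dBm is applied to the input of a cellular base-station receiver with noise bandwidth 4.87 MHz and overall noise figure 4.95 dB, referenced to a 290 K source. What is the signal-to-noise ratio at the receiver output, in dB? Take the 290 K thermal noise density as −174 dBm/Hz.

9.1 dB

Noise floor: N = −174 + 10 log₁₀(B) + NF
10 log₁₀(4.87×10⁶) = 66.88 dB
N = −174 + 66.88 + 4.95 = −102.17 dBm
SNR = P_sig − N = −93.1 − (−102.17) = 9.07 dB → 9.1 dB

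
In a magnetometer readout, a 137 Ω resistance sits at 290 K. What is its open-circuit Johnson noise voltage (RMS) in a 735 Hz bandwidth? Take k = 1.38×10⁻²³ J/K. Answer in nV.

40.1 nV

V_n = √(4kTRB)
4kTRB = 4 × 1.38×10⁻²³ × 290 × 1.37×10² × 7.35×10² = 1.61×10⁻¹⁵ V²
V_n = √(1.61×10⁻¹⁵) = 4.01×10⁻⁸ V = 40.1 nV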